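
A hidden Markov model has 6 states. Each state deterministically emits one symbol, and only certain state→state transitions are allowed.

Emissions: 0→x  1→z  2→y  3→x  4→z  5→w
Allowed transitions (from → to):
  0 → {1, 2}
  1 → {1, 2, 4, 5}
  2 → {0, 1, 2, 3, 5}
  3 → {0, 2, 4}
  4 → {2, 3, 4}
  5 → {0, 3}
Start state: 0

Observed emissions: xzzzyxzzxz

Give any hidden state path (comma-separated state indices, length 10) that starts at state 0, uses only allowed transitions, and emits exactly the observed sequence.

0,1,1,1,2,3,4,4,3,4

  0: obs=x cand={0,3} pick 0 [start]
  1: obs=z cand={1,4} pick 1 [0->1 ok]
  2: obs=z cand={1,4} pick 1 [1->1 ok]
  3: obs=z cand={1,4} pick 1 [1->1 ok]
  4: obs=y cand={2} pick 2 [1->2 ok]
  5: obs=x cand={0,3} pick 3 [2->3 ok]
  6: obs=z cand={1,4} pick 4 [3->4 ok]
  7: obs=z cand={1,4} pick 4 [4->4 ok]
  8: obs=x cand={0,3} pick 3 [4->3 ok]
  9: obs=z cand={1,4} pick 4 [3->4 ok]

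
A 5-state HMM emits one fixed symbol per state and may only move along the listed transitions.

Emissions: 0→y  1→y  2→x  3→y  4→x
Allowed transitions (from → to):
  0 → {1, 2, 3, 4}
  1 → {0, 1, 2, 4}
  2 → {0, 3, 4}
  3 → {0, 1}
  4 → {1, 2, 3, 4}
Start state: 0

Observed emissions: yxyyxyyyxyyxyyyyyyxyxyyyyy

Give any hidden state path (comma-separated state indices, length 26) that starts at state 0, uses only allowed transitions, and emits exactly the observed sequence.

0,4,3,1,2,3,1,0,4,3,1,4,1,1,0,1,0,1,4,1,2,3,1,0,3,0

  [0] y  {0,1,3}  => 0  start
  [1] x  {2,4}  => 4  0->4 ok
  [2] y  {0,1,3}  => 3  4->3 ok
  [3] y  {0,1,3}  => 1  3->1 ok
  [4] x  {2,4}  => 2  1->2 ok
  [5] y  {0,1,3}  => 3  2->3 ok
  [6] y  {0,1,3}  => 1  3->1 ok
  [7] y  {0,1,3}  => 0  1->0 ok
  [8] x  {2,4}  => 4  0->4 ok
  [9] y  {0,1,3}  => 3  4->3 ok
  [10] y  {0,1,3}  => 1  3->1 ok
  [11] x  {2,4}  => 4  1->4 ok
  [12] y  {0,1,3}  => 1  4->1 ok
  [13] y  {0,1,3}  => 1  1->1 ok
  [14] y  {0,1,3}  => 0  1->0 ok
  [15] y  {0,1,3}  => 1  0->1 ok
  [16] y  {0,1,3}  => 0  1->0 ok
  [17] y  {0,1,3}  => 1  0->1 ok
  [18] x  {2,4}  => 4  1->4 ok
  [19] y  {0,1,3}  => 1  4->1 ok
  [20] x  {2,4}  => 2  1->2 ok
  [21] y  {0,1,3}  => 3  2->3 ok
  [22] y  {0,1,3}  => 1  3->1 ok
  [23] y  {0,1,3}  => 0  1->0 ok
  [24] y  {0,1,3}  => 3  0->3 ok
  [25] y  {0,1,3}  => 0  3->0 ok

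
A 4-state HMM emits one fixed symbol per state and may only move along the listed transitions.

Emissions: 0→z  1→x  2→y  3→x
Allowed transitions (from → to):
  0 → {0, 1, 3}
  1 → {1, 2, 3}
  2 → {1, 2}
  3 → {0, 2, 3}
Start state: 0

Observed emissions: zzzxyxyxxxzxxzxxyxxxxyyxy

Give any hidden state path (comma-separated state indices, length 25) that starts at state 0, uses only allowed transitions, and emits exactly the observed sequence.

0,0,0,1,2,1,2,1,1,3,0,3,3,0,1,3,2,1,1,3,3,2,2,1,2

  pos 0: z in {0}, choose 0; start
  pos 1: z in {0}, choose 0; 0->0 ok
  pos 2: z in {0}, choose 0; 0->0 ok
  pos 3: x in {1,3}, choose 1; 0->1 ok
  pos 4: y in {2}, choose 2; 1->2 ok
  pos 5: x in {1,3}, choose 1; 2->1 ok
  pos 6: y in {2}, choose 2; 1->2 ok
  pos 7: x in {1,3}, choose 1; 2->1 ok
  pos 8: x in {1,3}, choose 1; 1->1 ok
  pos 9: x in {1,3}, choose 3; 1->3 ok
  pos 10: z in {0}, choose 0; 3->0 ok
  pos 11: x in {1,3}, choose 3; 0->3 ok
  pos 12: x in {1,3}, choose 3; 3->3 ok
  pos 13: z in {0}, choose 0; 3->0 ok
  pos 14: x in {1,3}, choose 1; 0->1 ok
  pos 15: x in {1,3}, choose 3; 1->3 ok
  pos 16: y in {2}, choose 2; 3->2 ok
  pos 17: x in {1,3}, choose 1; 2->1 ok
  pos 18: x in {1,3}, choose 1; 1->1 ok
  pos 19: x in {1,3}, choose 3; 1->3 ok
  pos 20: x in {1,3}, choose 3; 3->3 ok
  pos 21: y in {2}, choose 2; 3->2 ok
  pos 22: y in {2}, choose 2; 2->2 ok
  pos 23: x in {1,3}, choose 1; 2->1 ok
  pos 24: y in {2}, choose 2; 1->2 ok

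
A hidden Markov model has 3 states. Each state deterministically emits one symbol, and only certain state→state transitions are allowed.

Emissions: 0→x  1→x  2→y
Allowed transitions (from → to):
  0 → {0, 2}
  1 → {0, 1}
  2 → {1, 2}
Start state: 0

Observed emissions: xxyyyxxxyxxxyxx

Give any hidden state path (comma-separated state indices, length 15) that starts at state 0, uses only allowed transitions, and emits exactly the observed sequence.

  [0] x  {0,1}  => 0  start
  [1] x  {0,1}  => 0  0->0 ok
  [2] y  {2}  => 2  0->2 ok
  [3] y  {2}  => 2  2->2 ok
  [4] y  {2}  => 2  2->2 ok
  [5] x  {0,1}  => 1  2->1 ok
  [6] x  {0,1}  => 1  1->1 ok
  [7] x  {0,1}  => 0  1->0 ok
  [8] y  {2}  => 2  0->2 ok
  [9] x  {0,1}  => 1  2->1 ok
  [10] x  {0,1}  => 1  1->1 ok
  [11] x  {0,1}  => 0  1->0 ok
  [12] y  {2}  => 2  0->2 ok
  [13] x  {0,1}  => 1  2->1 ok
  [14] x  {0,1}  => 1  1->1 ok

0,0,2,2,2,1,1,0,2,1,1,0,2,1,1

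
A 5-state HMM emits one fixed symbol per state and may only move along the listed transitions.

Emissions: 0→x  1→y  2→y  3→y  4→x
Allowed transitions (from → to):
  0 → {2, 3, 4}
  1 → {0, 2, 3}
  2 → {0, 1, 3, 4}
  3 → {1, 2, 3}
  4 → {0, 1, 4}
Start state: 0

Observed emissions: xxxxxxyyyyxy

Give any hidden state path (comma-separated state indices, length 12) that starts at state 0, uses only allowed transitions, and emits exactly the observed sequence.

0,4,0,4,4,0,3,1,3,1,0,2

  0: obs=x cand={0,4} pick 0 [start]
  1: obs=x cand={0,4} pick 4 [0->4 ok]
  2: obs=x cand={0,4} pick 0 [4->0 ok]
  3: obs=x cand={0,4} pick 4 [0->4 ok]
  4: obs=x cand={0,4} pick 4 [4->4 ok]
  5: obs=x cand={0,4} pick 0 [4->0 ok]
  6: obs=y cand={1,2,3} pick 3 [0->3 ok]
  7: obs=y cand={1,2,3} pick 1 [3->1 ok]
  8: obs=y cand={1,2,3} pick 3 [1->3 ok]
  9: obs=y cand={1,2,3} pick 1 [3->1 ok]
  10: obs=x cand={0,4} pick 0 [1->0 ok]
  11: obs=y cand={1,2,3} pick 2 [0->2 ok]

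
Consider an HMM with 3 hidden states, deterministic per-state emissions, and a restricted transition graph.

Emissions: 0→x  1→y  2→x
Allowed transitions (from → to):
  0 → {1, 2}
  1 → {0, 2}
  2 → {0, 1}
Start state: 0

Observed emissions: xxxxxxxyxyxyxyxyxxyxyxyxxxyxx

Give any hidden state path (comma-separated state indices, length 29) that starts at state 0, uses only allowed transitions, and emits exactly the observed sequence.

  t0 'x' -> {0,2}, take 0 (start)
  t1 'x' -> {0,2}, take 2 (0->2 ok)
  t2 'x' -> {0,2}, take 0 (2->0 ok)
  t3 'x' -> {0,2}, take 2 (0->2 ok)
  t4 'x' -> {0,2}, take 0 (2->0 ok)
  t5 'x' -> {0,2}, take 2 (0->2 ok)
  t6 'x' -> {0,2}, take 0 (2->0 ok)
  t7 'y' -> {1}, take 1 (0->1 ok)
  t8 'x' -> {0,2}, take 0 (1->0 ok)
  t9 'y' -> {1}, take 1 (0->1 ok)
  t10 'x' -> {0,2}, take 2 (1->2 ok)
  t11 'y' -> {1}, take 1 (2->1 ok)
  t12 'x' -> {0,2}, take 0 (1->0 ok)
  t13 'y' -> {1}, take 1 (0->1 ok)
  t14 'x' -> {0,2}, take 2 (1->2 ok)
  t15 'y' -> {1}, take 1 (2->1 ok)
  t16 'x' -> {0,2}, take 0 (1->0 ok)
  t17 'x' -> {0,2}, take 2 (0->2 ok)
  t18 'y' -> {1}, take 1 (2->1 ok)
  t19 'x' -> {0,2}, take 0 (1->0 ok)
  t20 'y' -> {1}, take 1 (0->1 ok)
  t21 'x' -> {0,2}, take 2 (1->2 ok)
  t22 'y' -> {1}, take 1 (2->1 ok)
  t23 'x' -> {0,2}, take 2 (1->2 ok)
  t24 'x' -> {0,2}, take 0 (2->0 ok)
  t25 'x' -> {0,2}, take 2 (0->2 ok)
  t26 'y' -> {1}, take 1 (2->1 ok)
  t27 'x' -> {0,2}, take 2 (1->2 ok)
  t28 'x' -> {0,2}, take 0 (2->0 ok)

0,2,0,2,0,2,0,1,0,1,2,1,0,1,2,1,0,2,1,0,1,2,1,2,0,2,1,2,0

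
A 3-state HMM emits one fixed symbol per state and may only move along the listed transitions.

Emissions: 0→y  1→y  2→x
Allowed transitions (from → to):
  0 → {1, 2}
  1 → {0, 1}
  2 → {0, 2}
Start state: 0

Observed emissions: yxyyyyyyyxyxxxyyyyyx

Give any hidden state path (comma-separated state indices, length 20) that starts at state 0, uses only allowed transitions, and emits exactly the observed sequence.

0,2,0,1,1,1,1,1,0,2,0,2,2,2,0,1,0,1,0,2

  0: obs=y cand={0,1} pick 0 [start]
  1: obs=x cand={2} pick 2 [0->2 ok]
  2: obs=y cand={0,1} pick 0 [2->0 ok]
  3: obs=y cand={0,1} pick 1 [0->1 ok]
  4: obs=y cand={0,1} pick 1 [1->1 ok]
  5: obs=y cand={0,1} pick 1 [1->1 ok]
  6: obs=y cand={0,1} pick 1 [1->1 ok]
  7: obs=y cand={0,1} pick 1 [1->1 ok]
  8: obs=y cand={0,1} pick 0 [1->0 ok]
  9: obs=x cand={2} pick 2 [0->2 ok]
  10: obs=y cand={0,1} pick 0 [2->0 ok]
  11: obs=x cand={2} pick 2 [0->2 ok]
  12: obs=x cand={2} pick 2 [2->2 ok]
  13: obs=x cand={2} pick 2 [2->2 ok]
  14: obs=y cand={0,1} pick 0 [2->0 ok]
  15: obs=y cand={0,1} pick 1 [0->1 ok]
  16: obs=y cand={0,1} pick 0 [1->0 ok]
  17: obs=y cand={0,1} pick 1 [0->1 ok]
  18: obs=y cand={0,1} pick 0 [1->0 ok]
  19: obs=x cand={2} pick 2 [0->2 ok]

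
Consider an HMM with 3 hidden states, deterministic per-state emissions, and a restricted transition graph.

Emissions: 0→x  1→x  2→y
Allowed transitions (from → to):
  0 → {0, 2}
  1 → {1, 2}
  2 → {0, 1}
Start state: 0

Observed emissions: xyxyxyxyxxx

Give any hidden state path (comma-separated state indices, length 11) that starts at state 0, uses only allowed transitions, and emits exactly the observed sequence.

0,2,0,2,1,2,0,2,1,1,1

  [0] x  {0,1}  => 0  start
  [1] y  {2}  => 2  0->2 ok
  [2] x  {0,1}  => 0  2->0 ok
  [3] y  {2}  => 2  0->2 ok
  [4] x  {0,1}  => 1  2->1 ok
  [5] y  {2}  => 2  1->2 ok
  [6] x  {0,1}  => 0  2->0 ok
  [7] y  {2}  => 2  0->2 ok
  [8] x  {0,1}  => 1  2->1 ok
  [9] x  {0,1}  => 1  1->1 ok
  [10] x  {0,1}  => 1  1->1 ok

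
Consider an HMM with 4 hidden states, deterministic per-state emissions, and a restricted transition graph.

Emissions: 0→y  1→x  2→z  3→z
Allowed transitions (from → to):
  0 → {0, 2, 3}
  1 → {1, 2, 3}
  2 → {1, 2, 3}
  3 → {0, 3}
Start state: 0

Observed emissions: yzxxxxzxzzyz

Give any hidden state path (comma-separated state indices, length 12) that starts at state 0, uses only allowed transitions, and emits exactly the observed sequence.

  0: obs=y cand={0} pick 0 [start]
  1: obs=z cand={2,3} pick 2 [0->2 ok]
  2: obs=x cand={1} pick 1 [2->1 ok]
  3: obs=x cand={1} pick 1 [1->1 ok]
  4: obs=x cand={1} pick 1 [1->1 ok]
  5: obs=x cand={1} pick 1 [1->1 ok]
  6: obs=z cand={2,3} pick 2 [1->2 ok]
  7: obs=x cand={1} pick 1 [2->1 ok]
  8: obs=z cand={2,3} pick 3 [1->3 ok]
  9: obs=z cand={2,3} pick 3 [3->3 ok]
  10: obs=y cand={0} pick 0 [3->0 ok]
  11: obs=z cand={2,3} pick 2 [0->2 ok]

0,2,1,1,1,1,2,1,3,3,0,2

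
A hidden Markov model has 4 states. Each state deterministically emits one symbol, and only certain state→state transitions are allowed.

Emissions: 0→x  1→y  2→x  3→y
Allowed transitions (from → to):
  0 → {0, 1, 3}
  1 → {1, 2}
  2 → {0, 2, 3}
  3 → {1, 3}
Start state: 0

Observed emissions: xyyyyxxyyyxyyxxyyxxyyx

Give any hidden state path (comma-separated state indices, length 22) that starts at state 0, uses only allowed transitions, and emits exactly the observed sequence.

0,3,3,3,1,2,0,3,3,1,2,3,1,2,0,1,1,2,0,1,1,2

  [0] x  {0,2}  => 0  start
  [1] y  {1,3}  => 3  0->3 ok
  [2] y  {1,3}  => 3  3->3 ok
  [3] y  {1,3}  => 3  3->3 ok
  [4] y  {1,3}  => 1  3->1 ok
  [5] x  {0,2}  => 2  1->2 ok
  [6] x  {0,2}  => 0  2->0 ok
  [7] y  {1,3}  => 3  0->3 ok
  [8] y  {1,3}  => 3  3->3 ok
  [9] y  {1,3}  => 1  3->1 ok
  [10] x  {0,2}  => 2  1->2 ok
  [11] y  {1,3}  => 3  2->3 ok
  [12] y  {1,3}  => 1  3->1 ok
  [13] x  {0,2}  => 2  1->2 ok
  [14] x  {0,2}  => 0  2->0 ok
  [15] y  {1,3}  => 1  0->1 ok
  [16] y  {1,3}  => 1  1->1 ok
  [17] x  {0,2}  => 2  1->2 ok
  [18] x  {0,2}  => 0  2->0 ok
  [19] y  {1,3}  => 1  0->1 ok
  [20] y  {1,3}  => 1  1->1 ok
  [21] x  {0,2}  => 2  1->2 ok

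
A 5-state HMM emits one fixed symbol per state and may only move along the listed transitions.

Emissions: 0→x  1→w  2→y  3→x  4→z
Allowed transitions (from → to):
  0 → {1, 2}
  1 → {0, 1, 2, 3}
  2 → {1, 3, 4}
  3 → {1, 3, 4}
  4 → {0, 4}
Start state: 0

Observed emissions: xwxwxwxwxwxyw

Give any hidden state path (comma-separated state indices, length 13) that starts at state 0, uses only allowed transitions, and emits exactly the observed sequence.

  t0 'x' -> {0,3}, take 0 (start)
  t1 'w' -> {1}, take 1 (0->1 ok)
  t2 'x' -> {0,3}, take 0 (1->0 ok)
  t3 'w' -> {1}, take 1 (0->1 ok)
  t4 'x' -> {0,3}, take 0 (1->0 ok)
  t5 'w' -> {1}, take 1 (0->1 ok)
  t6 'x' -> {0,3}, take 3 (1->3 ok)
  t7 'w' -> {1}, take 1 (3->1 ok)
  t8 'x' -> {0,3}, take 0 (1->0 ok)
  t9 'w' -> {1}, take 1 (0->1 ok)
  t10 'x' -> {0,3}, take 0 (1->0 ok)
  t11 'y' -> {2}, take 2 (0->2 ok)
  t12 'w' -> {1}, take 1 (2->1 ok)

0,1,0,1,0,1,3,1,0,1,0,2,1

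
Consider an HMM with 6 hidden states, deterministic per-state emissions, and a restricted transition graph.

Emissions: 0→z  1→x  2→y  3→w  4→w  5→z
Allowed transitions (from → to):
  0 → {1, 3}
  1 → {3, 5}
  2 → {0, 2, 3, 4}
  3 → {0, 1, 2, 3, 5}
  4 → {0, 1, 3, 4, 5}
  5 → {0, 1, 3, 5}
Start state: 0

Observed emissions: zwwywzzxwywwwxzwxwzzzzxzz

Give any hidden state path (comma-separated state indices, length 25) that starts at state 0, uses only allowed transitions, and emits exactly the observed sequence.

  t0 'z' -> {0,5}, take 0 (start)
  t1 'w' -> {3,4}, take 3 (0->3 ok)
  t2 'w' -> {3,4}, take 3 (3->3 ok)
  t3 'y' -> {2}, take 2 (3->2 ok)
  t4 'w' -> {3,4}, take 4 (2->4 ok)
  t5 'z' -> {0,5}, take 5 (4->5 ok)
  t6 'z' -> {0,5}, take 0 (5->0 ok)
  t7 'x' -> {1}, take 1 (0->1 ok)
  t8 'w' -> {3,4}, take 3 (1->3 ok)
  t9 'y' -> {2}, take 2 (3->2 ok)
  t10 'w' -> {3,4}, take 4 (2->4 ok)
  t11 'w' -> {3,4}, take 4 (4->4 ok)
  t12 'w' -> {3,4}, take 3 (4->3 ok)
  t13 'x' -> {1}, take 1 (3->1 ok)
  t14 'z' -> {0,5}, take 5 (1->5 ok)
  t15 'w' -> {3,4}, take 3 (5->3 ok)
  t16 'x' -> {1}, take 1 (3->1 ok)
  t17 'w' -> {3,4}, take 3 (1->3 ok)
  t18 'z' -> {0,5}, take 5 (3->5 ok)
  t19 'z' -> {0,5}, take 5 (5->5 ok)
  t20 'z' -> {0,5}, take 5 (5->5 ok)
  t21 'z' -> {0,5}, take 0 (5->0 ok)
  t22 'x' -> {1}, take 1 (0->1 ok)
  t23 'z' -> {0,5}, take 5 (1->5 ok)
  t24 'z' -> {0,5}, take 5 (5->5 ok)

0,3,3,2,4,5,0,1,3,2,4,4,3,1,5,3,1,3,5,5,5,0,1,5,5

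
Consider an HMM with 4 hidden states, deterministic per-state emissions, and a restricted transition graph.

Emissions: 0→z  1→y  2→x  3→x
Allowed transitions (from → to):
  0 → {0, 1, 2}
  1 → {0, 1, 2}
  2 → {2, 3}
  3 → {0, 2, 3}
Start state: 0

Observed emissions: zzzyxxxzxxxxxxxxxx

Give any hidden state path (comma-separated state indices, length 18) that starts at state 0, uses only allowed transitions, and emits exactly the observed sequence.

  t0 'z' -> {0}, take 0 (start)
  t1 'z' -> {0}, take 0 (0->0 ok)
  t2 'z' -> {0}, take 0 (0->0 ok)
  t3 'y' -> {1}, take 1 (0->1 ok)
  t4 'x' -> {2,3}, take 2 (1->2 ok)
  t5 'x' -> {2,3}, take 3 (2->3 ok)
  t6 'x' -> {2,3}, take 3 (3->3 ok)
  t7 'z' -> {0}, take 0 (3->0 ok)
  t8 'x' -> {2,3}, take 2 (0->2 ok)
  t9 'x' -> {2,3}, take 2 (2->2 ok)
  t10 'x' -> {2,3}, take 3 (2->3 ok)
  t11 'x' -> {2,3}, take 2 (3->2 ok)
  t12 'x' -> {2,3}, take 2 (2->2 ok)
  t13 'x' -> {2,3}, take 2 (2->2 ok)
  t14 'x' -> {2,3}, take 3 (2->3 ok)
  t15 'x' -> {2,3}, take 2 (3->2 ok)
  t16 'x' -> {2,3}, take 2 (2->2 ok)
  t17 'x' -> {2,3}, take 3 (2->3 ok)

0,0,0,1,2,3,3,0,2,2,3,2,2,2,3,2,2,3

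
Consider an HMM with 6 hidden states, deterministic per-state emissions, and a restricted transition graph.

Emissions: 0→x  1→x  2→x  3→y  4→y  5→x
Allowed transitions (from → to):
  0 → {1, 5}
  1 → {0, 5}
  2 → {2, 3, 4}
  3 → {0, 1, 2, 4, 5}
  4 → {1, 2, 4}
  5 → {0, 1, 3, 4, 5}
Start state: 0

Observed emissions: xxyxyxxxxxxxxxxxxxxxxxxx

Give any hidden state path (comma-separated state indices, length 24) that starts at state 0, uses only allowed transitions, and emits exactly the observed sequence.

  t0 'x' -> {0,1,2,5}, take 0 (start)
  t1 'x' -> {0,1,2,5}, take 5 (0->5 ok)
  t2 'y' -> {3,4}, take 4 (5->4 ok)
  t3 'x' -> {0,1,2,5}, take 2 (4->2 ok)
  t4 'y' -> {3,4}, take 4 (2->4 ok)
  t5 'x' -> {0,1,2,5}, take 1 (4->1 ok)
  t6 'x' -> {0,1,2,5}, take 5 (1->5 ok)
  t7 'x' -> {0,1,2,5}, take 5 (5->5 ok)
  t8 'x' -> {0,1,2,5}, take 1 (5->1 ok)
  t9 'x' -> {0,1,2,5}, take 0 (1->0 ok)
  t10 'x' -> {0,1,2,5}, take 1 (0->1 ok)
  t11 'x' -> {0,1,2,5}, take 0 (1->0 ok)
  t12 'x' -> {0,1,2,5}, take 1 (0->1 ok)
  t13 'x' -> {0,1,2,5}, take 0 (1->0 ok)
  t14 'x' -> {0,1,2,5}, take 5 (0->5 ok)
  t15 'x' -> {0,1,2,5}, take 1 (5->1 ok)
  t16 'x' -> {0,1,2,5}, take 0 (1->0 ok)
  t17 'x' -> {0,1,2,5}, take 5 (0->5 ok)
  t18 'x' -> {0,1,2,5}, take 5 (5->5 ok)
  t19 'x' -> {0,1,2,5}, take 0 (5->0 ok)
  t20 'x' -> {0,1,2,5}, take 5 (0->5 ok)
  t21 'x' -> {0,1,2,5}, take 0 (5->0 ok)
  t22 'x' -> {0,1,2,5}, take 1 (0->1 ok)
  t23 'x' -> {0,1,2,5}, take 5 (1->5 ok)

0,5,4,2,4,1,5,5,1,0,1,0,1,0,5,1,0,5,5,0,5,0,1,5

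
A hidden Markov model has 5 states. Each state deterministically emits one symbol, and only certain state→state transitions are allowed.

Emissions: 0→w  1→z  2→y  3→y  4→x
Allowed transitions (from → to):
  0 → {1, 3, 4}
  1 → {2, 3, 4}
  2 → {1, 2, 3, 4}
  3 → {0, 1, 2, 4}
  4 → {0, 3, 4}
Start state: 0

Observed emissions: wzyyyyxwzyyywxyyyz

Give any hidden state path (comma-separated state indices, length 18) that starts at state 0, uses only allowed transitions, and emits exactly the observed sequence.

0,1,2,2,2,2,4,0,1,3,2,3,0,4,3,2,2,1

  [0] w  {0}  => 0  start
  [1] z  {1}  => 1  0->1 ok
  [2] y  {2,3}  => 2  1->2 ok
  [3] y  {2,3}  => 2  2->2 ok
  [4] y  {2,3}  => 2  2->2 ok
  [5] y  {2,3}  => 2  2->2 ok
  [6] x  {4}  => 4  2->4 ok
  [7] w  {0}  => 0  4->0 ok
  [8] z  {1}  => 1  0->1 ok
  [9] y  {2,3}  => 3  1->3 ok
  [10] y  {2,3}  => 2  3->2 ok
  [11] y  {2,3}  => 3  2->3 ok
  [12] w  {0}  => 0  3->0 ok
  [13] x  {4}  => 4  0->4 ok
  [14] y  {2,3}  => 3  4->3 ok
  [15] y  {2,3}  => 2  3->2 ok
  [16] y  {2,3}  => 2  2->2 ok
  [17] z  {1}  => 1  2->1 ok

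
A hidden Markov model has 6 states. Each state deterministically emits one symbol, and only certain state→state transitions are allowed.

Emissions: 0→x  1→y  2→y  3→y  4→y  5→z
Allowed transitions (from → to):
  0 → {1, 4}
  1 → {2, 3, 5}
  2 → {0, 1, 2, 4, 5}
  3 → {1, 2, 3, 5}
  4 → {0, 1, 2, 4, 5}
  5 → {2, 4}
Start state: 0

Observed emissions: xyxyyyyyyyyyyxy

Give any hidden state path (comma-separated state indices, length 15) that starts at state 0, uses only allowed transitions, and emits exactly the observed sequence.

0,4,0,4,2,1,2,4,2,4,1,3,2,0,1

  [0] x  {0}  => 0  start
  [1] y  {1,2,3,4}  => 4  0->4 ok
  [2] x  {0}  => 0  4->0 ok
  [3] y  {1,2,3,4}  => 4  0->4 ok
  [4] y  {1,2,3,4}  => 2  4->2 ok
  [5] y  {1,2,3,4}  => 1  2->1 ok
  [6] y  {1,2,3,4}  => 2  1->2 ok
  [7] y  {1,2,3,4}  => 4  2->4 ok
  [8] y  {1,2,3,4}  => 2  4->2 ok
  [9] y  {1,2,3,4}  => 4  2->4 ok
  [10] y  {1,2,3,4}  => 1  4->1 ok
  [11] y  {1,2,3,4}  => 3  1->3 ok
  [12] y  {1,2,3,4}  => 2  3->2 ok
  [13] x  {0}  => 0  2->0 ok
  [14] y  {1,2,3,4}  => 1  0->1 ok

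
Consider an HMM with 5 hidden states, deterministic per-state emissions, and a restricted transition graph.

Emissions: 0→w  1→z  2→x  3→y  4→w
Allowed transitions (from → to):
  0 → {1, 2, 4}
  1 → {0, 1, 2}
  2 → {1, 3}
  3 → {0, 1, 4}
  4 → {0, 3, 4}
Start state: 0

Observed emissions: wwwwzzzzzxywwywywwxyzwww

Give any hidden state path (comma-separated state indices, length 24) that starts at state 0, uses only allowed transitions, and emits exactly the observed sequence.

  0: obs=w cand={0,4} pick 0 [start]
  1: obs=w cand={0,4} pick 4 [0->4 ok]
  2: obs=w cand={0,4} pick 4 [4->4 ok]
  3: obs=w cand={0,4} pick 0 [4->0 ok]
  4: obs=z cand={1} pick 1 [0->1 ok]
  5: obs=z cand={1} pick 1 [1->1 ok]
  6: obs=z cand={1} pick 1 [1->1 ok]
  7: obs=z cand={1} pick 1 [1->1 ok]
  8: obs=z cand={1} pick 1 [1->1 ok]
  9: obs=x cand={2} pick 2 [1->2 ok]
  10: obs=y cand={3} pick 3 [2->3 ok]
  11: obs=w cand={0,4} pick 4 [3->4 ok]
  12: obs=w cand={0,4} pick 4 [4->4 ok]
  13: obs=y cand={3} pick 3 [4->3 ok]
  14: obs=w cand={0,4} pick 4 [3->4 ok]
  15: obs=y cand={3} pick 3 [4->3 ok]
  16: obs=w cand={0,4} pick 4 [3->4 ok]
  17: obs=w cand={0,4} pick 0 [4->0 ok]
  18: obs=x cand={2} pick 2 [0->2 ok]
  19: obs=y cand={3} pick 3 [2->3 ok]
  20: obs=z cand={1} pick 1 [3->1 ok]
  21: obs=w cand={0,4} pick 0 [1->0 ok]
  22: obs=w cand={0,4} pick 4 [0->4 ok]
  23: obs=w cand={0,4} pick 4 [4->4 ok]

0,4,4,0,1,1,1,1,1,2,3,4,4,3,4,3,4,0,2,3,1,0,4,4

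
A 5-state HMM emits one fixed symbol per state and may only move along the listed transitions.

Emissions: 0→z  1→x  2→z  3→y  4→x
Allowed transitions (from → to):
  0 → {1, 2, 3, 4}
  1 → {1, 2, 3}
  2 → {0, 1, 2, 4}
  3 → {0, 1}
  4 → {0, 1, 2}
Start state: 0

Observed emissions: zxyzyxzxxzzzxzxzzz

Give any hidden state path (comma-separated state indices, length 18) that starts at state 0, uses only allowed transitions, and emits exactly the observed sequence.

  [0] z  {0,2}  => 0  start
  [1] x  {1,4}  => 1  0->1 ok
  [2] y  {3}  => 3  1->3 ok
  [3] z  {0,2}  => 0  3->0 ok
  [4] y  {3}  => 3  0->3 ok
  [5] x  {1,4}  => 1  3->1 ok
  [6] z  {0,2}  => 2  1->2 ok
  [7] x  {1,4}  => 1  2->1 ok
  [8] x  {1,4}  => 1  1->1 ok
  [9] z  {0,2}  => 2  1->2 ok
  [10] z  {0,2}  => 2  2->2 ok
  [11] z  {0,2}  => 2  2->2 ok
  [12] x  {1,4}  => 4  2->4 ok
  [13] z  {0,2}  => 2  4->2 ok
  [14] x  {1,4}  => 4  2->4 ok
  [15] z  {0,2}  => 2  4->2 ok
  [16] z  {0,2}  => 2  2->2 ok
  [17] z  {0,2}  => 0  2->0 ok

0,1,3,0,3,1,2,1,1,2,2,2,4,2,4,2,2,0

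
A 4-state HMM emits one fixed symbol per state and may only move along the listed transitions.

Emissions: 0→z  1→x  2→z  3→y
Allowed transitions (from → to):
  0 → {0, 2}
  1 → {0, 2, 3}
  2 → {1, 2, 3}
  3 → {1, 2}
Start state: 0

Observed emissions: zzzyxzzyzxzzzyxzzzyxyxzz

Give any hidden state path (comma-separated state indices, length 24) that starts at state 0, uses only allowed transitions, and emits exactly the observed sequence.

0,0,2,3,1,0,2,3,2,1,2,2,2,3,1,0,0,2,3,1,3,1,0,0

  pos 0: z in {0,2}, choose 0; start
  pos 1: z in {0,2}, choose 0; 0->0 ok
  pos 2: z in {0,2}, choose 2; 0->2 ok
  pos 3: y in {3}, choose 3; 2->3 ok
  pos 4: x in {1}, choose 1; 3->1 ok
  pos 5: z in {0,2}, choose 0; 1->0 ok
  pos 6: z in {0,2}, choose 2; 0->2 ok
  pos 7: y in {3}, choose 3; 2->3 ok
  pos 8: z in {0,2}, choose 2; 3->2 ok
  pos 9: x in {1}, choose 1; 2->1 ok
  pos 10: z in {0,2}, choose 2; 1->2 ok
  pos 11: z in {0,2}, choose 2; 2->2 ok
  pos 12: z in {0,2}, choose 2; 2->2 ok
  pos 13: y in {3}, choose 3; 2->3 ok
  pos 14: x in {1}, choose 1; 3->1 ok
  pos 15: z in {0,2}, choose 0; 1->0 ok
  pos 16: z in {0,2}, choose 0; 0->0 ok
  pos 17: z in {0,2}, choose 2; 0->2 ok
  pos 18: y in {3}, choose 3; 2->3 ok
  pos 19: x in {1}, choose 1; 3->1 ok
  pos 20: y in {3}, choose 3; 1->3 ok
  pos 21: x in {1}, choose 1; 3->1 ok
  pos 22: z in {0,2}, choose 0; 1->0 ok
  pos 23: z in {0,2}, choose 0; 0->0 ok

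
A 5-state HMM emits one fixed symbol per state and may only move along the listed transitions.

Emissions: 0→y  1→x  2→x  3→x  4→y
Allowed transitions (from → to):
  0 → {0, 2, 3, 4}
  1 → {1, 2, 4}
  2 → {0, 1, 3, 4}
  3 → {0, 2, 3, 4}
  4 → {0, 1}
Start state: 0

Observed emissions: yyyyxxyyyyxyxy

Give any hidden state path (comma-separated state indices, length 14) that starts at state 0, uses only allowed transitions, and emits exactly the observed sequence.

  [0] y  {0,4}  => 0  start
  [1] y  {0,4}  => 0  0->0 ok
  [2] y  {0,4}  => 0  0->0 ok
  [3] y  {0,4}  => 4  0->4 ok
  [4] x  {1,2,3}  => 1  4->1 ok
  [5] x  {1,2,3}  => 2  1->2 ok
  [6] y  {0,4}  => 4  2->4 ok
  [7] y  {0,4}  => 0  4->0 ok
  [8] y  {0,4}  => 0  0->0 ok
  [9] y  {0,4}  => 4  0->4 ok
  [10] x  {1,2,3}  => 1  4->1 ok
  [11] y  {0,4}  => 4  1->4 ok
  [12] x  {1,2,3}  => 1  4->1 ok
  [13] y  {0,4}  => 4  1->4 ok

0,0,0,4,1,2,4,0,0,4,1,4,1,4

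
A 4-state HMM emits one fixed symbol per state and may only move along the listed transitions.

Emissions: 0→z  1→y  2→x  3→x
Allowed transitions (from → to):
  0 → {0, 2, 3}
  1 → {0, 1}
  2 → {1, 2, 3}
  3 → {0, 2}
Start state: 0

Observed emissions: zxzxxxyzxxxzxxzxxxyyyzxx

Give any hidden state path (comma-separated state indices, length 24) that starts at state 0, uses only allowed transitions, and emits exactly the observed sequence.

0,3,0,2,2,2,1,0,2,2,3,0,2,3,0,3,2,2,1,1,1,0,2,2

  0: obs=z cand={0} pick 0 [start]
  1: obs=x cand={2,3} pick 3 [0->3 ok]
  2: obs=z cand={0} pick 0 [3->0 ok]
  3: obs=x cand={2,3} pick 2 [0->2 ok]
  4: obs=x cand={2,3} pick 2 [2->2 ok]
  5: obs=x cand={2,3} pick 2 [2->2 ok]
  6: obs=y cand={1} pick 1 [2->1 ok]
  7: obs=z cand={0} pick 0 [1->0 ok]
  8: obs=x cand={2,3} pick 2 [0->2 ok]
  9: obs=x cand={2,3} pick 2 [2->2 ok]
  10: obs=x cand={2,3} pick 3 [2->3 ok]
  11: obs=z cand={0} pick 0 [3->0 ok]
  12: obs=x cand={2,3} pick 2 [0->2 ok]
  13: obs=x cand={2,3} pick 3 [2->3 ok]
  14: obs=z cand={0} pick 0 [3->0 ok]
  15: obs=x cand={2,3} pick 3 [0->3 ok]
  16: obs=x cand={2,3} pick 2 [3->2 ok]
  17: obs=x cand={2,3} pick 2 [2->2 ok]
  18: obs=y cand={1} pick 1 [2->1 ok]
  19: obs=y cand={1} pick 1 [1->1 ok]
  20: obs=y cand={1} pick 1 [1->1 ok]
  21: obs=z cand={0} pick 0 [1->0 ok]
  22: obs=x cand={2,3} pick 2 [0->2 ok]
  23: obs=x cand={2,3} pick 2 [2->2 ok]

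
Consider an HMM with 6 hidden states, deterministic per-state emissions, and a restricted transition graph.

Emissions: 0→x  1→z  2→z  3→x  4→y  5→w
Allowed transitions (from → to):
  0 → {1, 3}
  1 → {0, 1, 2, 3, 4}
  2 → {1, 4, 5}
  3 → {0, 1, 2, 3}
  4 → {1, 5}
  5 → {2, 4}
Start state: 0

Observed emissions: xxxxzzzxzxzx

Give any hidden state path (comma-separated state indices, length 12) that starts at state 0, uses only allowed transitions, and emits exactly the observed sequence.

  t0 'x' -> {0,3}, take 0 (start)
  t1 'x' -> {0,3}, take 3 (0->3 ok)
  t2 'x' -> {0,3}, take 3 (3->3 ok)
  t3 'x' -> {0,3}, take 0 (3->0 ok)
  t4 'z' -> {1,2}, take 1 (0->1 ok)
  t5 'z' -> {1,2}, take 1 (1->1 ok)
  t6 'z' -> {1,2}, take 1 (1->1 ok)
  t7 'x' -> {0,3}, take 0 (1->0 ok)
  t8 'z' -> {1,2}, take 1 (0->1 ok)
  t9 'x' -> {0,3}, take 0 (1->0 ok)
  t10 'z' -> {1,2}, take 1 (0->1 ok)
  t11 'x' -> {0,3}, take 3 (1->3 ok)

0,3,3,0,1,1,1,0,1,0,1,3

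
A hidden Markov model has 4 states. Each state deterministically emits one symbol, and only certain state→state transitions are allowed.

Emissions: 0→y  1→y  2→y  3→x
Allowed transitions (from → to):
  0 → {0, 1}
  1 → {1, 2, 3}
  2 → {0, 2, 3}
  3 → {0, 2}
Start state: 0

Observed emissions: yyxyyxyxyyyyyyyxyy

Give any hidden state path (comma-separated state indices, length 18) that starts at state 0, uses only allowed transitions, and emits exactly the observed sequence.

0,1,3,2,2,3,2,3,0,0,1,1,2,2,2,3,0,0

  0: obs=y cand={0,1,2} pick 0 [start]
  1: obs=y cand={0,1,2} pick 1 [0->1 ok]
  2: obs=x cand={3} pick 3 [1->3 ok]
  3: obs=y cand={0,1,2} pick 2 [3->2 ok]
  4: obs=y cand={0,1,2} pick 2 [2->2 ok]
  5: obs=x cand={3} pick 3 [2->3 ok]
  6: obs=y cand={0,1,2} pick 2 [3->2 ok]
  7: obs=x cand={3} pick 3 [2->3 ok]
  8: obs=y cand={0,1,2} pick 0 [3->0 ok]
  9: obs=y cand={0,1,2} pick 0 [0->0 ok]
  10: obs=y cand={0,1,2} pick 1 [0->1 ok]
  11: obs=y cand={0,1,2} pick 1 [1->1 ok]
  12: obs=y cand={0,1,2} pick 2 [1->2 ok]
  13: obs=y cand={0,1,2} pick 2 [2->2 ok]
  14: obs=y cand={0,1,2} pick 2 [2->2 ok]
  15: obs=x cand={3} pick 3 [2->3 ok]
  16: obs=y cand={0,1,2} pick 0 [3->0 ok]
  17: obs=y cand={0,1,2} pick 0 [0->0 ok]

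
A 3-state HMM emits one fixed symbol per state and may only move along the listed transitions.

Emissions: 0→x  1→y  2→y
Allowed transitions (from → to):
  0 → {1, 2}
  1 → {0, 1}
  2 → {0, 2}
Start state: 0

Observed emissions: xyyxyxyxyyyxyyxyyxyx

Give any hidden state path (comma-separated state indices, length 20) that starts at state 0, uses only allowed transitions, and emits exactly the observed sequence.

0,1,1,0,1,0,1,0,1,1,1,0,2,2,0,1,1,0,2,0

  0: obs=x cand={0} pick 0 [start]
  1: obs=y cand={1,2} pick 1 [0->1 ok]
  2: obs=y cand={1,2} pick 1 [1->1 ok]
  3: obs=x cand={0} pick 0 [1->0 ok]
  4: obs=y cand={1,2} pick 1 [0->1 ok]
  5: obs=x cand={0} pick 0 [1->0 ok]
  6: obs=y cand={1,2} pick 1 [0->1 ok]
  7: obs=x cand={0} pick 0 [1->0 ok]
  8: obs=y cand={1,2} pick 1 [0->1 ok]
  9: obs=y cand={1,2} pick 1 [1->1 ok]
  10: obs=y cand={1,2} pick 1 [1->1 ok]
  11: obs=x cand={0} pick 0 [1->0 ok]
  12: obs=y cand={1,2} pick 2 [0->2 ok]
  13: obs=y cand={1,2} pick 2 [2->2 ok]
  14: obs=x cand={0} pick 0 [2->0 ok]
  15: obs=y cand={1,2} pick 1 [0->1 ok]
  16: obs=y cand={1,2} pick 1 [1->1 ok]
  17: obs=x cand={0} pick 0 [1->0 ok]
  18: obs=y cand={1,2} pick 2 [0->2 ok]
  19: obs=x cand={0} pick 0 [2->0 ok]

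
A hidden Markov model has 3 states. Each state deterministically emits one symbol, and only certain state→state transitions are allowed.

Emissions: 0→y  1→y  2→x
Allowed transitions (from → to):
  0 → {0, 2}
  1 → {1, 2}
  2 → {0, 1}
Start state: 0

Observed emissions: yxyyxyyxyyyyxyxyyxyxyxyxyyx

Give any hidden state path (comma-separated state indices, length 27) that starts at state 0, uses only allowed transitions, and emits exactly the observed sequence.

  0: obs=y cand={0,1} pick 0 [start]
  1: obs=x cand={2} pick 2 [0->2 ok]
  2: obs=y cand={0,1} pick 0 [2->0 ok]
  3: obs=y cand={0,1} pick 0 [0->0 ok]
  4: obs=x cand={2} pick 2 [0->2 ok]
  5: obs=y cand={0,1} pick 0 [2->0 ok]
  6: obs=y cand={0,1} pick 0 [0->0 ok]
  7: obs=x cand={2} pick 2 [0->2 ok]
  8: obs=y cand={0,1} pick 0 [2->0 ok]
  9: obs=y cand={0,1} pick 0 [0->0 ok]
  10: obs=y cand={0,1} pick 0 [0->0 ok]
  11: obs=y cand={0,1} pick 0 [0->0 ok]
  12: obs=x cand={2} pick 2 [0->2 ok]
  13: obs=y cand={0,1} pick 0 [2->0 ok]
  14: obs=x cand={2} pick 2 [0->2 ok]
  15: obs=y cand={0,1} pick 1 [2->1 ok]
  16: obs=y cand={0,1} pick 1 [1->1 ok]
  17: obs=x cand={2} pick 2 [1->2 ok]
  18: obs=y cand={0,1} pick 1 [2->1 ok]
  19: obs=x cand={2} pick 2 [1->2 ok]
  20: obs=y cand={0,1} pick 0 [2->0 ok]
  21: obs=x cand={2} pick 2 [0->2 ok]
  22: obs=y cand={0,1} pick 1 [2->1 ok]
  23: obs=x cand={2} pick 2 [1->2 ok]
  24: obs=y cand={0,1} pick 1 [2->1 ok]
  25: obs=y cand={0,1} pick 1 [1->1 ok]
  26: obs=x cand={2} pick 2 [1->2 ok]

0,2,0,0,2,0,0,2,0,0,0,0,2,0,2,1,1,2,1,2,0,2,1,2,1,1,2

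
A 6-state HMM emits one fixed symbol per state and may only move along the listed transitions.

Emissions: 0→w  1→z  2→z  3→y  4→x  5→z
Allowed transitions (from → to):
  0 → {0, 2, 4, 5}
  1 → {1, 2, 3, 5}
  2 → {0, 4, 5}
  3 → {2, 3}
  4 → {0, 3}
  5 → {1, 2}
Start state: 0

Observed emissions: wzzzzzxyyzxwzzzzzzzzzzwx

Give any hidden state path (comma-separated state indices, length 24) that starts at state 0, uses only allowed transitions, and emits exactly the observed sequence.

  0: obs=w cand={0} pick 0 [start]
  1: obs=z cand={1,2,5} pick 5 [0->5 ok]
  2: obs=z cand={1,2,5} pick 1 [5->1 ok]
  3: obs=z cand={1,2,5} pick 5 [1->5 ok]
  4: obs=z cand={1,2,5} pick 1 [5->1 ok]
  5: obs=z cand={1,2,5} pick 2 [1->2 ok]
  6: obs=x cand={4} pick 4 [2->4 ok]
  7: obs=y cand={3} pick 3 [4->3 ok]
  8: obs=y cand={3} pick 3 [3->3 ok]
  9: obs=z cand={1,2,5} pick 2 [3->2 ok]
  10: obs=x cand={4} pick 4 [2->4 ok]
  11: obs=w cand={0} pick 0 [4->0 ok]
  12: obs=z cand={1,2,5} pick 5 [0->5 ok]
  13: obs=z cand={1,2,5} pick 1 [5->1 ok]
  14: obs=z cand={1,2,5} pick 5 [1->5 ok]
  15: obs=z cand={1,2,5} pick 1 [5->1 ok]
  16: obs=z cand={1,2,5} pick 1 [1->1 ok]
  17: obs=z cand={1,2,5} pick 1 [1->1 ok]
  18: obs=z cand={1,2,5} pick 2 [1->2 ok]
  19: obs=z cand={1,2,5} pick 5 [2->5 ok]
  20: obs=z cand={1,2,5} pick 1 [5->1 ok]
  21: obs=z cand={1,2,5} pick 2 [1->2 ok]
  22: obs=w cand={0} pick 0 [2->0 ok]
  23: obs=x cand={4} pick 4 [0->4 ok]

0,5,1,5,1,2,4,3,3,2,4,0,5,1,5,1,1,1,2,5,1,2,0,4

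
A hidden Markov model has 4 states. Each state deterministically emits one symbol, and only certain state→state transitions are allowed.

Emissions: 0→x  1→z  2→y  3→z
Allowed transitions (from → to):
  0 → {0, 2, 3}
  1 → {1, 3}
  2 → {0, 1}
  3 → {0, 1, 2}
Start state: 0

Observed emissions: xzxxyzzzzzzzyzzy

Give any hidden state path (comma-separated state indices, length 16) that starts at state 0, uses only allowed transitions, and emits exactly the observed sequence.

  [0] x  {0}  => 0  start
  [1] z  {1,3}  => 3  0->3 ok
  [2] x  {0}  => 0  3->0 ok
  [3] x  {0}  => 0  0->0 ok
  [4] y  {2}  => 2  0->2 ok
  [5] z  {1,3}  => 1  2->1 ok
  [6] z  {1,3}  => 3  1->3 ok
  [7] z  {1,3}  => 1  3->1 ok
  [8] z  {1,3}  => 3  1->3 ok
  [9] z  {1,3}  => 1  3->1 ok
  [10] z  {1,3}  => 1  1->1 ok
  [11] z  {1,3}  => 3  1->3 ok
  [12] y  {2}  => 2  3->2 ok
  [13] z  {1,3}  => 1  2->1 ok
  [14] z  {1,3}  => 3  1->3 ok
  [15] y  {2}  => 2  3->2 ok

0,3,0,0,2,1,3,1,3,1,1,3,2,1,3,2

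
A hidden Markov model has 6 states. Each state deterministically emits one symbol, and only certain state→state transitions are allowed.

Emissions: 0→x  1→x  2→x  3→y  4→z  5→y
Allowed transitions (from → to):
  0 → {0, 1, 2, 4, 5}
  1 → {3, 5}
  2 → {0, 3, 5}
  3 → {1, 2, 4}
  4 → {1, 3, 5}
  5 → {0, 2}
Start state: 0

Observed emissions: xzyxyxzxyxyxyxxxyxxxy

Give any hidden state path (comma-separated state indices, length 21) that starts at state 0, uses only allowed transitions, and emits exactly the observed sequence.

  pos 0: x in {0,1,2}, choose 0; start
  pos 1: z in {4}, choose 4; 0->4 ok
  pos 2: y in {3,5}, choose 3; 4->3 ok
  pos 3: x in {0,1,2}, choose 2; 3->2 ok
  pos 4: y in {3,5}, choose 5; 2->5 ok
  pos 5: x in {0,1,2}, choose 0; 5->0 ok
  pos 6: z in {4}, choose 4; 0->4 ok
  pos 7: x in {0,1,2}, choose 1; 4->1 ok
  pos 8: y in {3,5}, choose 3; 1->3 ok
  pos 9: x in {0,1,2}, choose 1; 3->1 ok
  pos 10: y in {3,5}, choose 5; 1->5 ok
  pos 11: x in {0,1,2}, choose 0; 5->0 ok
  pos 12: y in {3,5}, choose 5; 0->5 ok
  pos 13: x in {0,1,2}, choose 2; 5->2 ok
  pos 14: x in {0,1,2}, choose 0; 2->0 ok
  pos 15: x in {0,1,2}, choose 0; 0->0 ok
  pos 16: y in {3,5}, choose 5; 0->5 ok
  pos 17: x in {0,1,2}, choose 0; 5->0 ok
  pos 18: x in {0,1,2}, choose 0; 0->0 ok
  pos 19: x in {0,1,2}, choose 2; 0->2 ok
  pos 20: y in {3,5}, choose 5; 2->5 ok

0,4,3,2,5,0,4,1,3,1,5,0,5,2,0,0,5,0,0,2,5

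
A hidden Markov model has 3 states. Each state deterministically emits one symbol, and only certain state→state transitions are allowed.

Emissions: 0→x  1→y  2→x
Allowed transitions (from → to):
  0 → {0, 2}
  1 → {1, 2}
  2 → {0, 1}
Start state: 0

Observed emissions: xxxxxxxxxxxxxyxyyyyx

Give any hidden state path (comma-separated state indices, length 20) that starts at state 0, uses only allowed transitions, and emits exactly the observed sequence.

  t0 'x' -> {0,2}, take 0 (start)
  t1 'x' -> {0,2}, take 0 (0->0 ok)
  t2 'x' -> {0,2}, take 0 (0->0 ok)
  t3 'x' -> {0,2}, take 0 (0->0 ok)
  t4 'x' -> {0,2}, take 0 (0->0 ok)
  t5 'x' -> {0,2}, take 2 (0->2 ok)
  t6 'x' -> {0,2}, take 0 (2->0 ok)
  t7 'x' -> {0,2}, take 0 (0->0 ok)
  t8 'x' -> {0,2}, take 0 (0->0 ok)
  t9 'x' -> {0,2}, take 0 (0->0 ok)
  t10 'x' -> {0,2}, take 2 (0->2 ok)
  t11 'x' -> {0,2}, take 0 (2->0 ok)
  t12 'x' -> {0,2}, take 2 (0->2 ok)
  t13 'y' -> {1}, take 1 (2->1 ok)
  t14 'x' -> {0,2}, take 2 (1->2 ok)
  t15 'y' -> {1}, take 1 (2->1 ok)
  t16 'y' -> {1}, take 1 (1->1 ok)
  t17 'y' -> {1}, take 1 (1->1 ok)
  t18 'y' -> {1}, take 1 (1->1 ok)
  t19 'x' -> {0,2}, take 2 (1->2 ok)

0,0,0,0,0,2,0,0,0,0,2,0,2,1,2,1,1,1,1,2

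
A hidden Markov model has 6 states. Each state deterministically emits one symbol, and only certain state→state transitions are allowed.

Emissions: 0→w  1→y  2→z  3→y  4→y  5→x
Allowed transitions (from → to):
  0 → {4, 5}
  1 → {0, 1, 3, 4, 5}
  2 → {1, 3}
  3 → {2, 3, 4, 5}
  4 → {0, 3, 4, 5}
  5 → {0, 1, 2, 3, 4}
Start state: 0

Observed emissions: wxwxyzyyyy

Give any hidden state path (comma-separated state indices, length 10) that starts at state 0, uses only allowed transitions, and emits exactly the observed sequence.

0,5,0,5,3,2,1,4,4,3

  pos 0: w in {0}, choose 0; start
  pos 1: x in {5}, choose 5; 0->5 ok
  pos 2: w in {0}, choose 0; 5->0 ok
  pos 3: x in {5}, choose 5; 0->5 ok
  pos 4: y in {1,3,4}, choose 3; 5->3 ok
  pos 5: z in {2}, choose 2; 3->2 ok
  pos 6: y in {1,3,4}, choose 1; 2->1 ok
  pos 7: y in {1,3,4}, choose 4; 1->4 ok
  pos 8: y in {1,3,4}, choose 4; 4->4 ok
  pos 9: y in {1,3,4}, choose 3; 4->3 ok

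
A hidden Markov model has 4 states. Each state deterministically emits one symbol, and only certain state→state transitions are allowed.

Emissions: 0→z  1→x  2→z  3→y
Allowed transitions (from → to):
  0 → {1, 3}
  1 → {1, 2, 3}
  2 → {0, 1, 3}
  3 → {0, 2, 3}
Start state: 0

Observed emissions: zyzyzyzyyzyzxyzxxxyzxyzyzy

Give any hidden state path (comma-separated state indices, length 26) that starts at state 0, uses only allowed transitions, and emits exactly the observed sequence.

0,3,0,3,2,3,0,3,3,0,3,0,1,3,0,1,1,1,3,2,1,3,2,3,0,3

  [0] z  {0,2}  => 0  start
  [1] y  {3}  => 3  0->3 ok
  [2] z  {0,2}  => 0  3->0 ok
  [3] y  {3}  => 3  0->3 ok
  [4] z  {0,2}  => 2  3->2 ok
  [5] y  {3}  => 3  2->3 ok
  [6] z  {0,2}  => 0  3->0 ok
  [7] y  {3}  => 3  0->3 ok
  [8] y  {3}  => 3  3->3 ok
  [9] z  {0,2}  => 0  3->0 ok
  [10] y  {3}  => 3  0->3 ok
  [11] z  {0,2}  => 0  3->0 ok
  [12] x  {1}  => 1  0->1 ok
  [13] y  {3}  => 3  1->3 ok
  [14] z  {0,2}  => 0  3->0 ok
  [15] x  {1}  => 1  0->1 ok
  [16] x  {1}  => 1  1->1 ok
  [17] x  {1}  => 1  1->1 ok
  [18] y  {3}  => 3  1->3 ok
  [19] z  {0,2}  => 2  3->2 ok
  [20] x  {1}  => 1  2->1 ok
  [21] y  {3}  => 3  1->3 ok
  [22] z  {0,2}  => 2  3->2 ok
  [23] y  {3}  => 3  2->3 ok
  [24] z  {0,2}  => 0  3->0 ok
  [25] y  {3}  => 3  0->3 ok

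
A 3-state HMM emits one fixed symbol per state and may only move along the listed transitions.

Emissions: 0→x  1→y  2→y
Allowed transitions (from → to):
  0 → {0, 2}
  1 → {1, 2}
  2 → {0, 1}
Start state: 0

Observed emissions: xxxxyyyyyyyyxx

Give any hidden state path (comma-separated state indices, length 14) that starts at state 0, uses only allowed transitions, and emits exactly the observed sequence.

  pos 0: x in {0}, choose 0; start
  pos 1: x in {0}, choose 0; 0->0 ok
  pos 2: x in {0}, choose 0; 0->0 ok
  pos 3: x in {0}, choose 0; 0->0 ok
  pos 4: y in {1,2}, choose 2; 0->2 ok
  pos 5: y in {1,2}, choose 1; 2->1 ok
  pos 6: y in {1,2}, choose 1; 1->1 ok
  pos 7: y in {1,2}, choose 1; 1->1 ok
  pos 8: y in {1,2}, choose 1; 1->1 ok
  pos 9: y in {1,2}, choose 2; 1->2 ok
  pos 10: y in {1,2}, choose 1; 2->1 ok
  pos 11: y in {1,2}, choose 2; 1->2 ok
  pos 12: x in {0}, choose 0; 2->0 ok
  pos 13: x in {0}, choose 0; 0->0 ok

0,0,0,0,2,1,1,1,1,2,1,2,0,0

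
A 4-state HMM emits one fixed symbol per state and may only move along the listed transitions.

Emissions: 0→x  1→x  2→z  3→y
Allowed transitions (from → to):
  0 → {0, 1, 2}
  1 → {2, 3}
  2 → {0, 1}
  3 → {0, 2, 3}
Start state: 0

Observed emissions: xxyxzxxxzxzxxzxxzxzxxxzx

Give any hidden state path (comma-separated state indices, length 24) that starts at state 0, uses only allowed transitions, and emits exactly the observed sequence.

  t0 'x' -> {0,1}, take 0 (start)
  t1 'x' -> {0,1}, take 1 (0->1 ok)
  t2 'y' -> {3}, take 3 (1->3 ok)
  t3 'x' -> {0,1}, take 0 (3->0 ok)
  t4 'z' -> {2}, take 2 (0->2 ok)
  t5 'x' -> {0,1}, take 0 (2->0 ok)
  t6 'x' -> {0,1}, take 0 (0->0 ok)
  t7 'x' -> {0,1}, take 1 (0->1 ok)
  t8 'z' -> {2}, take 2 (1->2 ok)
  t9 'x' -> {0,1}, take 1 (2->1 ok)
  t10 'z' -> {2}, take 2 (1->2 ok)
  t11 'x' -> {0,1}, take 0 (2->0 ok)
  t12 'x' -> {0,1}, take 1 (0->1 ok)
  t13 'z' -> {2}, take 2 (1->2 ok)
  t14 'x' -> {0,1}, take 0 (2->0 ok)
  t15 'x' -> {0,1}, take 1 (0->1 ok)
  t16 'z' -> {2}, take 2 (1->2 ok)
  t17 'x' -> {0,1}, take 0 (2->0 ok)
  t18 'z' -> {2}, take 2 (0->2 ok)
  t19 'x' -> {0,1}, take 0 (2->0 ok)
  t20 'x' -> {0,1}, take 0 (0->0 ok)
  t21 'x' -> {0,1}, take 0 (0->0 ok)
  t22 'z' -> {2}, take 2 (0->2 ok)
  t23 'x' -> {0,1}, take 0 (2->0 ok)

0,1,3,0,2,0,0,1,2,1,2,0,1,2,0,1,2,0,2,0,0,0,2,0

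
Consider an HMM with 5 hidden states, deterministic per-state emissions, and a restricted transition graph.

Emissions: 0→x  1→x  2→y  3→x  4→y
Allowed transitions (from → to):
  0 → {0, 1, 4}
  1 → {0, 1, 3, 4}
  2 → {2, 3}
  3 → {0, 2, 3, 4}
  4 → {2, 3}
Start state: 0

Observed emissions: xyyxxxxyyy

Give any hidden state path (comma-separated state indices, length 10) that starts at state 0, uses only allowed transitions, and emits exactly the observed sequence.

0,4,2,3,0,1,0,4,2,2

  [0] x  {0,1,3}  => 0  start
  [1] y  {2,4}  => 4  0->4 ok
  [2] y  {2,4}  => 2  4->2 ok
  [3] x  {0,1,3}  => 3  2->3 ok
  [4] x  {0,1,3}  => 0  3->0 ok
  [5] x  {0,1,3}  => 1  0->1 ok
  [6] x  {0,1,3}  => 0  1->0 ok
  [7] y  {2,4}  => 4  0->4 ok
  [8] y  {2,4}  => 2  4->2 ok
  [9] y  {2,4}  => 2  2->2 ok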